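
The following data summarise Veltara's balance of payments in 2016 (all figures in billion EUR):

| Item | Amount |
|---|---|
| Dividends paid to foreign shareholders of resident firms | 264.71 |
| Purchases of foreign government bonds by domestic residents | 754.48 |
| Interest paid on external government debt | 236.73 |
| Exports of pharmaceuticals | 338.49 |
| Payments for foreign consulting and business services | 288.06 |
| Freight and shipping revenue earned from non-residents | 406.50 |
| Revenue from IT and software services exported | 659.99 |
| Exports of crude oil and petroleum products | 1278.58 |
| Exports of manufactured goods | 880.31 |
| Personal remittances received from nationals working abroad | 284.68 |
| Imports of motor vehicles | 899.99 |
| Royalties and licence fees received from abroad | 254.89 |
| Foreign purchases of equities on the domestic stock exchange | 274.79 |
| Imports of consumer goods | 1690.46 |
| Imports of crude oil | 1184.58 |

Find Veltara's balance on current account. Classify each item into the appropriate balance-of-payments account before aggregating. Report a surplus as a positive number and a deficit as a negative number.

-461.09

Goods: -1184.58 + 880.31 - 899.99 + 1278.58 + 338.49 - 1690.46 = -1277.65
Services: 406.50 + 659.99 + 254.89 - 288.06 = 1033.32
Primary income: -236.73 - 264.71 = -501.44
Secondary income: 284.68
Current account = (-1277.65) + 1033.32 + (-501.44) + 284.68 = -461.09
(Excluded from the current account — financial account: purchases of foreign government bonds by domestic residents 754.48, foreign purchases of equities on the domestic stock exchange 274.79.)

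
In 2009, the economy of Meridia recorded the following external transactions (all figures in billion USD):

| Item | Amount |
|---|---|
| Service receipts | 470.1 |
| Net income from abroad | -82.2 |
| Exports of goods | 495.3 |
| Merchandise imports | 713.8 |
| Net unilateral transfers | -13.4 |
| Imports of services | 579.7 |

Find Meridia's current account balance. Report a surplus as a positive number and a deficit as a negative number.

Goods balance = 495.3 - 713.8 = -218.5
Services balance = 470.1 - 579.7 = -109.6
Trade balance (goods + services) = -218.5 + (-109.6) = -328.1
Net primary income = -82.2
Net secondary income = -13.4
Current account = -328.1 + (-82.2) + (-13.4) = -423.7

-423.7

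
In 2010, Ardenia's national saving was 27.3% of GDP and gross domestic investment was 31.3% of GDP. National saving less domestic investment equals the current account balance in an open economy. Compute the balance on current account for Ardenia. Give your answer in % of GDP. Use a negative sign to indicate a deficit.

S - I = CA (net lending to the rest of the world).
CA = S - I = 27.3 - 31.3 = -4.0

-4.0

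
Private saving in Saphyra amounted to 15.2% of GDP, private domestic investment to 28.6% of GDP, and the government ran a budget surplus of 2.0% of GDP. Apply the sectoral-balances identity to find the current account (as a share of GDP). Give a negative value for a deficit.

-11.4

By the sectoral-balances identity, CA = (S_private - I) + (T - G).
Private balance = 15.2 - 28.6 = -13.4
Government balance (T - G) = 2.0
CA = -13.4 + 2.0 = -11.4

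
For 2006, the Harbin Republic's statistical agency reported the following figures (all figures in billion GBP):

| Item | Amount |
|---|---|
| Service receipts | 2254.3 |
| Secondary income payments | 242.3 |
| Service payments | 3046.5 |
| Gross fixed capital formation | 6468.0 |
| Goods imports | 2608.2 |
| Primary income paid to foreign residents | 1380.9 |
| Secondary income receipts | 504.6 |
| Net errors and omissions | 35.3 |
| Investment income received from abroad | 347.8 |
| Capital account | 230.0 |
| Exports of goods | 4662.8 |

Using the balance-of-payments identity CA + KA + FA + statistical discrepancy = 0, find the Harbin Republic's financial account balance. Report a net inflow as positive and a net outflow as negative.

Goods balance = 4662.8 - 2608.2 = 2054.6
Services balance = 2254.3 - 3046.5 = -792.2
Trade balance (goods + services) = 2054.6 + (-792.2) = 1262.4
Net primary income = 347.8 - 1380.9 = -1033.1
Net secondary income = 504.6 - 242.3 = 262.3
Current account = 1262.4 + (-1033.1) + 262.3 = 491.6
Financial account = -(491.6 + 230.0 + 35.3) = -756.9

-756.9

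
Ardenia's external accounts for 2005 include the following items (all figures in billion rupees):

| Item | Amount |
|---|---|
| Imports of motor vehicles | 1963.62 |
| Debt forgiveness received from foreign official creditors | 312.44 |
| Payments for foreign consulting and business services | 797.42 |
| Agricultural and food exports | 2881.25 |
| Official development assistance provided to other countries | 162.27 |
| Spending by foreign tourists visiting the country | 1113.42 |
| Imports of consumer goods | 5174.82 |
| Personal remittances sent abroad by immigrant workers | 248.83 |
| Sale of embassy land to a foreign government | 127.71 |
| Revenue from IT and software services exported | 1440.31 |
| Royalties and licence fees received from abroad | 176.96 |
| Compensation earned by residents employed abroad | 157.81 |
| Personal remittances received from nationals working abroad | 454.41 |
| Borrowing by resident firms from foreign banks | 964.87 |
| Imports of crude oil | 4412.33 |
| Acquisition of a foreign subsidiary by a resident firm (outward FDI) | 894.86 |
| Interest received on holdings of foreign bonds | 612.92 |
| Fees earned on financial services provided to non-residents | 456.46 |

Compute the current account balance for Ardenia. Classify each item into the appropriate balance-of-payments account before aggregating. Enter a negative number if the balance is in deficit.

Goods: -4412.33 - 5174.82 - 1963.62 + 2881.25 = -8669.52
Services: 456.46 + 1440.31 + 1113.42 - 797.42 + 176.96 = 2389.73
Primary income: 157.81 + 612.92 = 770.73
Secondary income: -248.83 - 162.27 + 454.41 = 43.31
Current account = (-8669.52) + 2389.73 + 770.73 + 43.31 = -5465.75
(Excluded from the current account — capital account: debt forgiveness received from foreign official creditors 312.44, sale of embassy land to a foreign government 127.71; financial account: borrowing by resident firms from foreign banks 964.87, acquisition of a foreign subsidiary by a resident firm (outward FDI) 894.86.)

-5465.75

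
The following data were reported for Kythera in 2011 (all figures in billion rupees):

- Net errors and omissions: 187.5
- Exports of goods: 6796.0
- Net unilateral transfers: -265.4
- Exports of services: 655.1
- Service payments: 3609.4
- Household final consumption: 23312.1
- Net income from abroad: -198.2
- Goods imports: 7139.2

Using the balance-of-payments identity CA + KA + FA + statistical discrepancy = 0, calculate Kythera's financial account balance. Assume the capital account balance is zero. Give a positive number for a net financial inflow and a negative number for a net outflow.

3573.6

Goods balance = 6796.0 - 7139.2 = -343.2
Services balance = 655.1 - 3609.4 = -2954.3
Trade balance (goods + services) = -343.2 + (-2954.3) = -3297.5
Net primary income = -198.2
Net secondary income = -265.4
Current account = -3297.5 + (-198.2) + (-265.4) = -3761.1
Financial account = -(-3761.1 + 187.5) = 3573.6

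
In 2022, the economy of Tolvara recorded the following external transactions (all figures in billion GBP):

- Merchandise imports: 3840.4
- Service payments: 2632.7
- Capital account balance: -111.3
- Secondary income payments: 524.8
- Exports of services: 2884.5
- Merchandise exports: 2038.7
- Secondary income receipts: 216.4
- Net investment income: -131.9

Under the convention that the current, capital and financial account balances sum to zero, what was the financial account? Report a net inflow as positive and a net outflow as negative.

Goods balance = 2038.7 - 3840.4 = -1801.7
Services balance = 2884.5 - 2632.7 = 251.8
Trade balance (goods + services) = -1801.7 + 251.8 = -1549.9
Net primary income = -131.9
Net secondary income = 216.4 - 524.8 = -308.4
Current account = -1549.9 + (-131.9) + (-308.4) = -1990.2
Financial account = -(-1990.2 + (-111.3)) = 2101.5

2101.5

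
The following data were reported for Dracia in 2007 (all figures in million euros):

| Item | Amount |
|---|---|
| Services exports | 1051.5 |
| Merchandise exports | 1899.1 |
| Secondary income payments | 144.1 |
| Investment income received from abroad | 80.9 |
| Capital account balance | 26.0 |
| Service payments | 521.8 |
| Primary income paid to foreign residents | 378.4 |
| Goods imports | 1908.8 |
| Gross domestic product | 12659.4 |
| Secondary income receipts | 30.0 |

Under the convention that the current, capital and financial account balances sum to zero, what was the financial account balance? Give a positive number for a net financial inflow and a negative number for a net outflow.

-134.4

Goods balance = 1899.1 - 1908.8 = -9.7
Services balance = 1051.5 - 521.8 = 529.7
Trade balance (goods + services) = -9.7 + 529.7 = 520.0
Net primary income = 80.9 - 378.4 = -297.5
Net secondary income = 30.0 - 144.1 = -114.1
Current account = 520.0 + (-297.5) + (-114.1) = 108.4
Financial account = -(108.4 + 26.0) = -134.4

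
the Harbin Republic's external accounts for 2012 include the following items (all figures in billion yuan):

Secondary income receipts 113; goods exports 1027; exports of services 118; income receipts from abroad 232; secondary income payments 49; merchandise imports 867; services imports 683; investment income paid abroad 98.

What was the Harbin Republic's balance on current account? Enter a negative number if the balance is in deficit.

-207

Goods balance = 1027 - 867 = 160
Services balance = 118 - 683 = -565
Trade balance (goods + services) = 160 + (-565) = -405
Net primary income = 232 - 98 = 134
Net secondary income = 113 - 49 = 64
Current account = -405 + 134 + 64 = -207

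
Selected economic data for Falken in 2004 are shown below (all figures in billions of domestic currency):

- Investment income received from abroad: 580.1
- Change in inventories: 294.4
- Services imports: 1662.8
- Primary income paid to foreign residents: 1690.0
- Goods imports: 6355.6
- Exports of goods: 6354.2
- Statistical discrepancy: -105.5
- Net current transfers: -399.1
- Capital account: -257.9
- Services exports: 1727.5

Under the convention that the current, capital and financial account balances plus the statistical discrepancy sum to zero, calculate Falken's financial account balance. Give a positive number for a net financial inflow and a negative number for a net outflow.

1809.1

Goods balance = 6354.2 - 6355.6 = -1.4
Services balance = 1727.5 - 1662.8 = 64.7
Trade balance (goods + services) = -1.4 + 64.7 = 63.3
Net primary income = 580.1 - 1690.0 = -1109.9
Net secondary income = -399.1
Current account = 63.3 + (-1109.9) + (-399.1) = -1445.7
Financial account = -(-1445.7 + (-257.9) + (-105.5)) = 1809.1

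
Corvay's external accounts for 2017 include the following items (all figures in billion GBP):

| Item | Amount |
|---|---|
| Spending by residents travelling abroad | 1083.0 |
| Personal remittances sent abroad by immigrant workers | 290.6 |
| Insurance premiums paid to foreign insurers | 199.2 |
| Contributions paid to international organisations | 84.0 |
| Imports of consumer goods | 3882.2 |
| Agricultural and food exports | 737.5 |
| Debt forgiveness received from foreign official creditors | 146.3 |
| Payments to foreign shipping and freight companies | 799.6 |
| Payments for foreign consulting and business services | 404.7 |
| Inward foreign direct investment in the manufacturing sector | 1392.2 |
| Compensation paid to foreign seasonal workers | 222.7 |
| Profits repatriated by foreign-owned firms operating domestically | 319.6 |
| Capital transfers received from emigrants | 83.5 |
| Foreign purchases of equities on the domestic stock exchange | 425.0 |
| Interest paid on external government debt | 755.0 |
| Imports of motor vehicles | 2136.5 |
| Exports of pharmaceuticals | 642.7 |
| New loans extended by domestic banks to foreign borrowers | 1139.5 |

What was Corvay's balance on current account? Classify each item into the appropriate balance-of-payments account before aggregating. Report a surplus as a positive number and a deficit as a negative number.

-8796.9

Goods: -2136.5 + 642.7 + 737.5 - 3882.2 = -4638.5
Services: -199.2 - 404.7 - 799.6 - 1083.0 = -2486.5
Primary income: -222.7 - 319.6 - 755.0 = -1297.3
Secondary income: -84.0 - 290.6 = -374.6
Current account = (-4638.5) + (-2486.5) + (-1297.3) + (-374.6) = -8796.9
(Excluded from the current account — capital account: debt forgiveness received from foreign official creditors 146.3, capital transfers received from emigrants 83.5; financial account: inward foreign direct investment in the manufacturing sector 1392.2, foreign purchases of equities on the domestic stock exchange 425.0, new loans extended by domestic banks to foreign borrowers 1139.5.)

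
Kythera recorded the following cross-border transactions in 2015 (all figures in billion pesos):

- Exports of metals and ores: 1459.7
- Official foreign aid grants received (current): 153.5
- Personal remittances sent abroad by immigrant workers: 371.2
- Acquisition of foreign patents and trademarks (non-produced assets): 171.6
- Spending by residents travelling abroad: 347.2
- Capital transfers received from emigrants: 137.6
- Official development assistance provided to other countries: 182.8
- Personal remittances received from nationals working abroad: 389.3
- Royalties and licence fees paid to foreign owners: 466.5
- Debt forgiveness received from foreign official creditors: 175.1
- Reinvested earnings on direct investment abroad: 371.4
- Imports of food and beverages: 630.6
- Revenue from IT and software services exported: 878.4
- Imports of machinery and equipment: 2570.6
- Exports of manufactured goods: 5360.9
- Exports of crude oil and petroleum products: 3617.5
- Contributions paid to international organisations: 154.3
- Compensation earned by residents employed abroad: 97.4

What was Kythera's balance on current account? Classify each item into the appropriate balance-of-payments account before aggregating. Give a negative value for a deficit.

7604.9

Goods: -630.6 + 1459.7 - 2570.6 + 5360.9 + 3617.5 = 7236.9
Services: -347.2 + 878.4 - 466.5 = 64.7
Primary income: 97.4 + 371.4 = 468.8
Secondary income: 389.3 - 182.8 - 371.2 + 153.5 - 154.3 = -165.5
Current account = 7236.9 + 64.7 + 468.8 + (-165.5) = 7604.9
(Excluded from the current account — capital account: acquisition of foreign patents and trademarks (non-produced assets) 171.6, capital transfers received from emigrants 137.6, debt forgiveness received from foreign official creditors 175.1.)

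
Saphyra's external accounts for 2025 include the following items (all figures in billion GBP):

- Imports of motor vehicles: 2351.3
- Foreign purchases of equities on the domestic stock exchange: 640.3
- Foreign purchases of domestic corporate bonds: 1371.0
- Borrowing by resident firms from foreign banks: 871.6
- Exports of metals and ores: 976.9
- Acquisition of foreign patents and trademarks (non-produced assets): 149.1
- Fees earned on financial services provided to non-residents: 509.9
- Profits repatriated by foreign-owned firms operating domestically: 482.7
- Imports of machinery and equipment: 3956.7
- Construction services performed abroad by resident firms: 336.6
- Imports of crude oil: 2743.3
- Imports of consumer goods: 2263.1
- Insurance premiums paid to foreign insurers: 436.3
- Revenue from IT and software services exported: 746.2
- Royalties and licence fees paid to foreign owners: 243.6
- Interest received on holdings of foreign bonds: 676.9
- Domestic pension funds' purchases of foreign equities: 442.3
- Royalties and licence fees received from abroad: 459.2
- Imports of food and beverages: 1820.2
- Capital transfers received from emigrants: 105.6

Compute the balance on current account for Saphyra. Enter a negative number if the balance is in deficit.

-10591.5

Goods: -3956.7 - 2351.3 - 2743.3 - 1820.2 - 2263.1 + 976.9 = -12157.7
Services: 336.6 + 746.2 + 459.2 + 509.9 - 436.3 - 243.6 = 1372.0
Primary income: -482.7 + 676.9 = 194.2
Current account = (-12157.7) + 1372.0 + 194.2 = -10591.5
(Excluded from the current account — financial account: foreign purchases of equities on the domestic stock exchange 640.3, foreign purchases of domestic corporate bonds 1371.0, borrowing by resident firms from foreign banks 871.6, domestic pension funds' purchases of foreign equities 442.3; capital account: acquisition of foreign patents and trademarks (non-produced assets) 149.1, capital transfers received from emigrants 105.6.)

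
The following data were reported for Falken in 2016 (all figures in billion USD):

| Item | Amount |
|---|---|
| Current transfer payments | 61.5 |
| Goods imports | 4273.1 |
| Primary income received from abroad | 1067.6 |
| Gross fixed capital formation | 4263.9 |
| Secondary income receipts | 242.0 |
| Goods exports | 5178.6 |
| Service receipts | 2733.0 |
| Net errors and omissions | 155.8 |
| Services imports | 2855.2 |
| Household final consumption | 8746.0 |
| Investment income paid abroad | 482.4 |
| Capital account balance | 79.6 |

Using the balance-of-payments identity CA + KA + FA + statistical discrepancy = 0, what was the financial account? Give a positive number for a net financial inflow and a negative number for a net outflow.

-1784.4

Goods balance = 5178.6 - 4273.1 = 905.5
Services balance = 2733.0 - 2855.2 = -122.2
Trade balance (goods + services) = 905.5 + (-122.2) = 783.3
Net primary income = 1067.6 - 482.4 = 585.2
Net secondary income = 242.0 - 61.5 = 180.5
Current account = 783.3 + 585.2 + 180.5 = 1549.0
Financial account = -(1549.0 + 79.6 + 155.8) = -1784.4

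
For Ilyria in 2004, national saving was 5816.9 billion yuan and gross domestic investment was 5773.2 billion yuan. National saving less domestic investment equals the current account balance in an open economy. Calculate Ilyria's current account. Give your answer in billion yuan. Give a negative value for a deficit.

43.7

CA = S - I = 5816.9 - 5773.2 = 43.7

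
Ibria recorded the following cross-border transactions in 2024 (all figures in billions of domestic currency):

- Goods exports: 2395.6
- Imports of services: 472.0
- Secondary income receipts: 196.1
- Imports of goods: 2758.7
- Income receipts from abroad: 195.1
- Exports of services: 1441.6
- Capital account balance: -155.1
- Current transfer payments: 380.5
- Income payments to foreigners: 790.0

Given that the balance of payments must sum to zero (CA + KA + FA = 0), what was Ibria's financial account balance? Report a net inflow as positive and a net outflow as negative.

Goods balance = 2395.6 - 2758.7 = -363.1
Services balance = 1441.6 - 472.0 = 969.6
Trade balance (goods + services) = -363.1 + 969.6 = 606.5
Net primary income = 195.1 - 790.0 = -594.9
Net secondary income = 196.1 - 380.5 = -184.4
Current account = 606.5 + (-594.9) + (-184.4) = -172.8
Financial account = -(-172.8 + (-155.1)) = 327.9

327.9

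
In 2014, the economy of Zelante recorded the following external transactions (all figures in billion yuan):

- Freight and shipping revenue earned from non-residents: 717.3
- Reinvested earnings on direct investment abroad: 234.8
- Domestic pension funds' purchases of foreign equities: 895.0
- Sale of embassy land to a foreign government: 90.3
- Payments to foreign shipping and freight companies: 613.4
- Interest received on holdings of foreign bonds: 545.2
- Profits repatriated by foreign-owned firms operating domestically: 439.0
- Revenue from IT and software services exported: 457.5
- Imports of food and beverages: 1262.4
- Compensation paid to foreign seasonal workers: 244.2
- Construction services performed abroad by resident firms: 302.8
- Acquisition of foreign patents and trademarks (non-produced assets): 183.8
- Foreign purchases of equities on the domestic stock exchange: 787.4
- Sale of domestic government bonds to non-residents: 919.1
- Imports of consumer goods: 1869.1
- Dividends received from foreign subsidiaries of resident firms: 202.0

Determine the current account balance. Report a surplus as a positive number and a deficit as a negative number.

-1968.5

Goods: -1262.4 - 1869.1 = -3131.5
Services: 457.5 + 302.8 - 613.4 + 717.3 = 864.2
Primary income: 202.0 - 439.0 + 545.2 + 234.8 - 244.2 = 298.8
Current account = (-3131.5) + 864.2 + 298.8 = -1968.5
(Excluded from the current account — financial account: domestic pension funds' purchases of foreign equities 895.0, foreign purchases of equities on the domestic stock exchange 787.4, sale of domestic government bonds to non-residents 919.1; capital account: sale of embassy land to a foreign government 90.3, acquisition of foreign patents and trademarks (non-produced assets) 183.8.)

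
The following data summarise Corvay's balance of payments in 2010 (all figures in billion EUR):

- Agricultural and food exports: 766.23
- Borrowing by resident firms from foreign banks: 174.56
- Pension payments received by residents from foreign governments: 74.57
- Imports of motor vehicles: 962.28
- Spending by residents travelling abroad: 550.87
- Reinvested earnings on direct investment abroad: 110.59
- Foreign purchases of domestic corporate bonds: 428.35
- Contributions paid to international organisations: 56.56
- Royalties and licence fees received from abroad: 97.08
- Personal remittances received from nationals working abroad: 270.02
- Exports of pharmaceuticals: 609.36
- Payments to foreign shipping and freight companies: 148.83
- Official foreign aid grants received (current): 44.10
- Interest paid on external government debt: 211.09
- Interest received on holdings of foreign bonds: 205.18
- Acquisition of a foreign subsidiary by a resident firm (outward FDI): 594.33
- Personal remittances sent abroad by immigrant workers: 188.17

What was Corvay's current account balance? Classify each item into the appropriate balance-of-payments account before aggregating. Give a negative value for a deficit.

59.33

Goods: 609.36 - 962.28 + 766.23 = 413.31
Services: 97.08 - 148.83 - 550.87 = -602.62
Primary income: 205.18 + 110.59 - 211.09 = 104.68
Secondary income: 74.57 + 44.10 - 188.17 - 56.56 + 270.02 = 143.96
Current account = 413.31 + (-602.62) + 104.68 + 143.96 = 59.33
(Excluded from the current account — financial account: borrowing by resident firms from foreign banks 174.56, foreign purchases of domestic corporate bonds 428.35, acquisition of a foreign subsidiary by a resident firm (outward FDI) 594.33.)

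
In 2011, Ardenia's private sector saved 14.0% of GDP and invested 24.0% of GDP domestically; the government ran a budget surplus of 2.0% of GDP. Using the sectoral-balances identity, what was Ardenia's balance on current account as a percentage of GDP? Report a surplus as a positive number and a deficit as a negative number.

By the sectoral-balances identity, CA = (S_private - I) + (T - G).
Private balance = 14.0 - 24.0 = -10.0
Government balance (T - G) = 2.0
CA = -10.0 + 2.0 = -8.0

-8.0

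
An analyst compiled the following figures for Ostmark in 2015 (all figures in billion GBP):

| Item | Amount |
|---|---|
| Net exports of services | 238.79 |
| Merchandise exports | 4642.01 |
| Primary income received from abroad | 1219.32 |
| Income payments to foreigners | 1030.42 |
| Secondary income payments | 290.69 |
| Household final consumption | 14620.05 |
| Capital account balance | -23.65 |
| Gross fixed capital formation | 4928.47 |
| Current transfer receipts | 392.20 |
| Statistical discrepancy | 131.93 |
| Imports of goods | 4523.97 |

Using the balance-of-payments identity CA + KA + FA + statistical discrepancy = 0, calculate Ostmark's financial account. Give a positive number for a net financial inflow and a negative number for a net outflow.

Goods balance = 4642.01 - 4523.97 = 118.04
Services balance = 238.79
Trade balance (goods + services) = 118.04 + 238.79 = 356.83
Net primary income = 1219.32 - 1030.42 = 188.90
Net secondary income = 392.20 - 290.69 = 101.51
Current account = 356.83 + 188.90 + 101.51 = 647.24
Financial account = -(647.24 + (-23.65) + 131.93) = -755.52

-755.52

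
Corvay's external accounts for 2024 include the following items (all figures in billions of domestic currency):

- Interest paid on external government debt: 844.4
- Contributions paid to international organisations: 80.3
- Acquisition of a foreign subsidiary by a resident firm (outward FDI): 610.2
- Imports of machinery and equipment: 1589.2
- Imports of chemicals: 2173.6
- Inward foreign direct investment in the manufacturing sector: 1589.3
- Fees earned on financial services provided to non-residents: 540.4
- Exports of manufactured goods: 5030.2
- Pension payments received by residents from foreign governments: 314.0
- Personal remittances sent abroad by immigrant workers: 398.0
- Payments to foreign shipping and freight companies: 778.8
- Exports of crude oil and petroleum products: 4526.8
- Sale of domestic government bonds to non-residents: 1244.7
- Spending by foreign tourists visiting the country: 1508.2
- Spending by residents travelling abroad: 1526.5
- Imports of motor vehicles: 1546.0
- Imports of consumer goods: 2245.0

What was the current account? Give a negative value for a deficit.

Goods: -1546.0 - 2173.6 + 5030.2 - 2245.0 - 1589.2 + 4526.8 = 2003.2
Services: -1526.5 - 778.8 + 540.4 + 1508.2 = -256.7
Primary income: -844.4
Secondary income: 314.0 - 398.0 - 80.3 = -164.3
Current account = 2003.2 + (-256.7) + (-844.4) + (-164.3) = 737.8
(Excluded from the current account — financial account: acquisition of a foreign subsidiary by a resident firm (outward FDI) 610.2, inward foreign direct investment in the manufacturing sector 1589.3, sale of domestic government bonds to non-residents 1244.7.)

737.8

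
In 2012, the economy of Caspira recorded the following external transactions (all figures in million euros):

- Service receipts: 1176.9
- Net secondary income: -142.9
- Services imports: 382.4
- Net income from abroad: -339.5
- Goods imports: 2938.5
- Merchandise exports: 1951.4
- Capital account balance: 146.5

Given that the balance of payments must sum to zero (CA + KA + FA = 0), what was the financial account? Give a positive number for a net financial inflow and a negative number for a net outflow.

Goods balance = 1951.4 - 2938.5 = -987.1
Services balance = 1176.9 - 382.4 = 794.5
Trade balance (goods + services) = -987.1 + 794.5 = -192.6
Net primary income = -339.5
Net secondary income = -142.9
Current account = -192.6 + (-339.5) + (-142.9) = -675.0
Financial account = -(-675.0 + 146.5) = 528.5

528.5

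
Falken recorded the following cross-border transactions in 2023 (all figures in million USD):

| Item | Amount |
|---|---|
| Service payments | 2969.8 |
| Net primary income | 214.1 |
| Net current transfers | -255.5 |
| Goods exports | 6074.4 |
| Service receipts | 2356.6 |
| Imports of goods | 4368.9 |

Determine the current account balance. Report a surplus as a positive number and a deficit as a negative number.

1050.9

Goods balance = 6074.4 - 4368.9 = 1705.5
Services balance = 2356.6 - 2969.8 = -613.2
Trade balance (goods + services) = 1705.5 + (-613.2) = 1092.3
Net primary income = 214.1
Net secondary income = -255.5
Current account = 1092.3 + 214.1 + (-255.5) = 1050.9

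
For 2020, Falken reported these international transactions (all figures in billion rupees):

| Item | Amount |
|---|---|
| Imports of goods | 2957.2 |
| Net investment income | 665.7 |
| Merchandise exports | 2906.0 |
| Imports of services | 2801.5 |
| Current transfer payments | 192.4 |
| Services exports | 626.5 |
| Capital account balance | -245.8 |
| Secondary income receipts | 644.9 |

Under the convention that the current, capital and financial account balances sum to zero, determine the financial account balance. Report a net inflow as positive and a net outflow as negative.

Goods balance = 2906.0 - 2957.2 = -51.2
Services balance = 626.5 - 2801.5 = -2175.0
Trade balance (goods + services) = -51.2 + (-2175.0) = -2226.2
Net primary income = 665.7
Net secondary income = 644.9 - 192.4 = 452.5
Current account = -2226.2 + 665.7 + 452.5 = -1108.0
Financial account = -(-1108.0 + (-245.8)) = 1353.8

1353.8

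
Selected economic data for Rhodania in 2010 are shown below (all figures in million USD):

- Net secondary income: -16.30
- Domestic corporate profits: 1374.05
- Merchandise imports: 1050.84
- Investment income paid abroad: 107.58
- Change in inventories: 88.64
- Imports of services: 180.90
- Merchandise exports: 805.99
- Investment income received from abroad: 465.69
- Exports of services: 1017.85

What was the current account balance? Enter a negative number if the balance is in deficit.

Goods balance = 805.99 - 1050.84 = -244.85
Services balance = 1017.85 - 180.90 = 836.95
Trade balance (goods + services) = -244.85 + 836.95 = 592.10
Net primary income = 465.69 - 107.58 = 358.11
Net secondary income = -16.30
Current account = 592.10 + 358.11 + (-16.30) = 933.91

933.91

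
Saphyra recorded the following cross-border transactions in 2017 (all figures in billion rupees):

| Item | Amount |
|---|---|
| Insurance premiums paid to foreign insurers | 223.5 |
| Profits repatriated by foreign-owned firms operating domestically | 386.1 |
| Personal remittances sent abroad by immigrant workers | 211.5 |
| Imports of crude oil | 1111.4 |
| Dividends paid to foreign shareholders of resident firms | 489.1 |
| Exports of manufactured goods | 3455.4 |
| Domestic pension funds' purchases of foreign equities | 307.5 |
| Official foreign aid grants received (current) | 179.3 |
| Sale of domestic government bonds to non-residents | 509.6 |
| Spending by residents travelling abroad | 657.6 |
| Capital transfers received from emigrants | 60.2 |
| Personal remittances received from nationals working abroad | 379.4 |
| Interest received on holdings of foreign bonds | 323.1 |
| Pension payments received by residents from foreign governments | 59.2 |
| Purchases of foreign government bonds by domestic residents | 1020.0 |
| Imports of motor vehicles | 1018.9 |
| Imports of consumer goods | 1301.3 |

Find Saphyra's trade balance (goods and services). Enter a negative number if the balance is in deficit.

Goods: -1111.4 - 1301.3 - 1018.9 + 3455.4 = 23.8
Services: -223.5 - 657.6 = -881.1
Trade balance = 23.8 + (-881.1) = -857.3
(Excluded from the trade balance — primary income: profits repatriated by foreign-owned firms operating domestically 386.1, dividends paid to foreign shareholders of resident firms 489.1, interest received on holdings of foreign bonds 323.1; secondary income: personal remittances sent abroad by immigrant workers 211.5, official foreign aid grants received (current) 179.3, personal remittances received from nationals working abroad 379.4, pension payments received by residents from foreign governments 59.2; financial account: domestic pension funds' purchases of foreign equities 307.5, sale of domestic government bonds to non-residents 509.6, purchases of foreign government bonds by domestic residents 1020.0; capital account: capital transfers received from emigrants 60.2.)

-857.3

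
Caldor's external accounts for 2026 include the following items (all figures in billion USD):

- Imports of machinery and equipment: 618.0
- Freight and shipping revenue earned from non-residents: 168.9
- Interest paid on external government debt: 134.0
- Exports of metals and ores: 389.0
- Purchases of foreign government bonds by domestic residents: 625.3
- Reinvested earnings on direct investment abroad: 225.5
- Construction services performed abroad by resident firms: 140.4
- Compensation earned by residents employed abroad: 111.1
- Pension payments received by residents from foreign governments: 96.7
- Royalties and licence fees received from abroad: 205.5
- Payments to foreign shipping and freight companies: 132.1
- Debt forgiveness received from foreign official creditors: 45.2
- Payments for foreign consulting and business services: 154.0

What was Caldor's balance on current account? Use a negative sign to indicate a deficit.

Goods: 389.0 - 618.0 = -229.0
Services: -154.0 + 168.9 - 132.1 + 205.5 + 140.4 = 228.7
Primary income: 111.1 - 134.0 + 225.5 = 202.6
Secondary income: 96.7
Current account = (-229.0) + 228.7 + 202.6 + 96.7 = 299.0
(Excluded from the current account — financial account: purchases of foreign government bonds by domestic residents 625.3; capital account: debt forgiveness received from foreign official creditors 45.2.)

299.0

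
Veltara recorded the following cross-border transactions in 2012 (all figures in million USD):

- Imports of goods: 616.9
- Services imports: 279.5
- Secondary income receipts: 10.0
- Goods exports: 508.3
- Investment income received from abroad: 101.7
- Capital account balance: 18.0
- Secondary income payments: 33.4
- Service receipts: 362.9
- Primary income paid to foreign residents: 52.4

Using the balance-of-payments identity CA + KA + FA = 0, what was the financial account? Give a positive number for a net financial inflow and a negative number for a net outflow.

Goods balance = 508.3 - 616.9 = -108.6
Services balance = 362.9 - 279.5 = 83.4
Trade balance (goods + services) = -108.6 + 83.4 = -25.2
Net primary income = 101.7 - 52.4 = 49.3
Net secondary income = 10.0 - 33.4 = -23.4
Current account = -25.2 + 49.3 + (-23.4) = 0.7
Financial account = -(0.7 + 18.0) = -18.7

-18.7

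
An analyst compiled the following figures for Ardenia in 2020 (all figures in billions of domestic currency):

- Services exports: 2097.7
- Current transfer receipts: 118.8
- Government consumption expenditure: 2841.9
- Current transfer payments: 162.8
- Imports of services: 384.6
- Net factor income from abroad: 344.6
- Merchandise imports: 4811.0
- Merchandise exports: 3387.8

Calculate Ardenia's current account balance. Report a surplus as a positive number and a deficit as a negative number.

590.5

Goods balance = 3387.8 - 4811.0 = -1423.2
Services balance = 2097.7 - 384.6 = 1713.1
Trade balance (goods + services) = -1423.2 + 1713.1 = 289.9
Net primary income = 344.6
Net secondary income = 118.8 - 162.8 = -44.0
Current account = 289.9 + 344.6 + (-44.0) = 590.5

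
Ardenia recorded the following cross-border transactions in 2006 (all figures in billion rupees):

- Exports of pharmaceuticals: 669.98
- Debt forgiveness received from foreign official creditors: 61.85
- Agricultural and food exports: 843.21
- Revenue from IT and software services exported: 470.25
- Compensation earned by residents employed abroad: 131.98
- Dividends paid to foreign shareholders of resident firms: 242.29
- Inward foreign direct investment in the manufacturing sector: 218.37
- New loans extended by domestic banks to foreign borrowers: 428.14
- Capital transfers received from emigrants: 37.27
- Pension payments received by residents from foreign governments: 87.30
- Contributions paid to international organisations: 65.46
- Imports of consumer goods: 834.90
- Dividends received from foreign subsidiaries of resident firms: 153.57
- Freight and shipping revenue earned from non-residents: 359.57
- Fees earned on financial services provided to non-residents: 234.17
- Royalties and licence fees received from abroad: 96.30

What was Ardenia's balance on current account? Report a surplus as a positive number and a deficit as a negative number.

Goods: 669.98 + 843.21 - 834.90 = 678.29
Services: 96.30 + 234.17 + 470.25 + 359.57 = 1160.29
Primary income: 153.57 + 131.98 - 242.29 = 43.26
Secondary income: 87.30 - 65.46 = 21.84
Current account = 678.29 + 1160.29 + 43.26 + 21.84 = 1903.68
(Excluded from the current account — capital account: debt forgiveness received from foreign official creditors 61.85, capital transfers received from emigrants 37.27; financial account: inward foreign direct investment in the manufacturing sector 218.37, new loans extended by domestic banks to foreign borrowers 428.14.)

1903.68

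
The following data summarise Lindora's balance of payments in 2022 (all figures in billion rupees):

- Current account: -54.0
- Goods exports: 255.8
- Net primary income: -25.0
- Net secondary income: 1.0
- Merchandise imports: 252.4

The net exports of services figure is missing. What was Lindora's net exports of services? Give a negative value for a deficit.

Current account = goods balance + services balance + net primary income + net secondary income
Sum of the known components = -20.6
Net exports of services = CA - (known components) = -54.0 - (-20.6) = -33.4

-33.4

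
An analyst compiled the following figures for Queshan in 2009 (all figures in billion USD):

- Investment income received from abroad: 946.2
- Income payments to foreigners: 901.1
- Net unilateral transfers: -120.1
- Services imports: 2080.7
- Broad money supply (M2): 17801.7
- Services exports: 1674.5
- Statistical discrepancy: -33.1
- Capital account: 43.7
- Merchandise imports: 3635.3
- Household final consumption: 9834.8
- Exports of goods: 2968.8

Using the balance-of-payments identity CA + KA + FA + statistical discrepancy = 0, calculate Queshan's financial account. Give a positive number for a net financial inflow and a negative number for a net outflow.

Goods balance = 2968.8 - 3635.3 = -666.5
Services balance = 1674.5 - 2080.7 = -406.2
Trade balance (goods + services) = -666.5 + (-406.2) = -1072.7
Net primary income = 946.2 - 901.1 = 45.1
Net secondary income = -120.1
Current account = -1072.7 + 45.1 + (-120.1) = -1147.7
Financial account = -(-1147.7 + 43.7 + (-33.1)) = 1137.1

1137.1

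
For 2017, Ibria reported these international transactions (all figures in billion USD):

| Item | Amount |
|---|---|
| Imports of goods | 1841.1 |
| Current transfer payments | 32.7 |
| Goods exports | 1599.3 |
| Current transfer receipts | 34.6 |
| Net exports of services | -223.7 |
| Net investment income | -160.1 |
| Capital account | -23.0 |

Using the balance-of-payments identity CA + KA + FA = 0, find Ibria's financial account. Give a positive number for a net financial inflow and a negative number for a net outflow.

646.7

Goods balance = 1599.3 - 1841.1 = -241.8
Services balance = -223.7
Trade balance (goods + services) = -241.8 + (-223.7) = -465.5
Net primary income = -160.1
Net secondary income = 34.6 - 32.7 = 1.9
Current account = -465.5 + (-160.1) + 1.9 = -623.7
Financial account = -(-623.7 + (-23.0)) = 646.7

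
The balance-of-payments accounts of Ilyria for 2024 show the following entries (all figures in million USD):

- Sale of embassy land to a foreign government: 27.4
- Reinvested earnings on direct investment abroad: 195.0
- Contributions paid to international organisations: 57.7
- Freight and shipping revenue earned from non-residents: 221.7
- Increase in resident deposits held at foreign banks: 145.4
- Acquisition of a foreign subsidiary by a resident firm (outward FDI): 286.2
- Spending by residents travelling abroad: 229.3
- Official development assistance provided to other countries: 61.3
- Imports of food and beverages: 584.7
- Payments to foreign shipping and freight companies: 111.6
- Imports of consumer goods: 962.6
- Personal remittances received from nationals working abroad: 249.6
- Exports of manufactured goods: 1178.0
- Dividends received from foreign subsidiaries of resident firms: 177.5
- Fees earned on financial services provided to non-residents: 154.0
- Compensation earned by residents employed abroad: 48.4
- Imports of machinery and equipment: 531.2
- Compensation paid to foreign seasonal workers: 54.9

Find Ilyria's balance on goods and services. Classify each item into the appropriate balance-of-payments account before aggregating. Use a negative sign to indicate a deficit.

Goods: -531.2 + 1178.0 - 962.6 - 584.7 = -900.5
Services: 221.7 + 154.0 - 111.6 - 229.3 = 34.8
Trade balance = -900.5 + 34.8 = -865.7
(Excluded from the trade balance — capital account: sale of embassy land to a foreign government 27.4; primary income: reinvested earnings on direct investment abroad 195.0, dividends received from foreign subsidiaries of resident firms 177.5, compensation earned by residents employed abroad 48.4, compensation paid to foreign seasonal workers 54.9; secondary income: contributions paid to international organisations 57.7, official development assistance provided to other countries 61.3, personal remittances received from nationals working abroad 249.6; financial account: increase in resident deposits held at foreign banks 145.4, acquisition of a foreign subsidiary by a resident firm (outward FDI) 286.2.)

-865.7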